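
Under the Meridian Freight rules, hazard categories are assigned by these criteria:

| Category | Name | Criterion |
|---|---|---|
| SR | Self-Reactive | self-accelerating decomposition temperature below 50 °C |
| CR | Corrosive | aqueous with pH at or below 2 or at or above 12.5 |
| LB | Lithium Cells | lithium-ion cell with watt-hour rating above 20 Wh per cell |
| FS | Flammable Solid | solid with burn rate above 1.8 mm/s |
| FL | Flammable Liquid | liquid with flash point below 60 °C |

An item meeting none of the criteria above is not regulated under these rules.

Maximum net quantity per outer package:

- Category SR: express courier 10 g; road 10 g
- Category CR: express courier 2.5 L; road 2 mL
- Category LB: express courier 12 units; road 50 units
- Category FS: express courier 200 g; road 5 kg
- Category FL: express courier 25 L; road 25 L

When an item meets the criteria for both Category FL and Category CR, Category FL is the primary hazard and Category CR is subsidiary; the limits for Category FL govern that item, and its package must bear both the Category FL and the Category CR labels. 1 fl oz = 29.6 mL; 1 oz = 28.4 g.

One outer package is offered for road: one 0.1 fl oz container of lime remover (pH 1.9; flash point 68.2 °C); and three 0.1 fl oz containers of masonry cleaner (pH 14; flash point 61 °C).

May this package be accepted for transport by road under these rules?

pH 1.9 meets the Category CR criterion (Corrosive), so the lime remover is Category CR.
With pH 14 (≥ 12.5), the masonry cleaner falls in Category CR.
Category CR net quantity: (one 0.1 fl oz container = 2.96 mL) + (three 0.1 fl oz containers = 8.88 mL) = 11.84 mL.
11.84 mL > 2 mL (road limit, Category CR) — over the limit.

No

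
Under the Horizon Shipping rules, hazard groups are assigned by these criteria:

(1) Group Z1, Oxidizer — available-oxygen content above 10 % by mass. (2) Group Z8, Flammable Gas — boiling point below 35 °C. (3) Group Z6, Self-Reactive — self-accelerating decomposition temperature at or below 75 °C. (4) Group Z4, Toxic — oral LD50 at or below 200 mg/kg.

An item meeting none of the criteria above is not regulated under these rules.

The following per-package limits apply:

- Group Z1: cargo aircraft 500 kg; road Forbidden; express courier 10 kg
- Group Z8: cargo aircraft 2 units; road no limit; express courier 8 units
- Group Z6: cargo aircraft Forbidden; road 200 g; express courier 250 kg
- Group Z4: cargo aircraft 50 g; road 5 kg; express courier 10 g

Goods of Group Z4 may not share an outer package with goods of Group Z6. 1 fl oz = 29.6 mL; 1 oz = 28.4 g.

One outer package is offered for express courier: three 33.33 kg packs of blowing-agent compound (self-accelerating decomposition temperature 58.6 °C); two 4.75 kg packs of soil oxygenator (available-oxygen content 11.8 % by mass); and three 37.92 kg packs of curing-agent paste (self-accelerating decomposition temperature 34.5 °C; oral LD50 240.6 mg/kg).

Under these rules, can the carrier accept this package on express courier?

Yes

Self-accelerating decomposition temperature 58.6 °C meets the Group Z6 criterion (Self-Reactive), so the blowing-agent compound is Group Z6.
Available-oxygen content 11.8 % by mass meets the Group Z1 criterion (Oxidizer), so the soil oxygenator is Group Z1.
Curing-agent paste: self-accelerating decomposition temperature 34.5 °C ≤ 75 °C → Group Z6 (Self-Reactive).
Total Group Z6: (three 33.33 kg packs = 99.99 kg) + (three 37.92 kg packs = 113.76 kg) = 213.75 kg.
213.75 kg is within the express courier limit of 250 kg for Group Z6.
Group Z1 quantity: two 4.75 kg packs = 9.5 kg.
9.5 kg ≤ 10 kg (express courier limit, Group Z1) — within limit.
The segregation rule (Group Z4 with Group Z6) does not apply to Group Z6 with Group Z1.
Every hazard group is within its express courier limit and no segregation rule is violated.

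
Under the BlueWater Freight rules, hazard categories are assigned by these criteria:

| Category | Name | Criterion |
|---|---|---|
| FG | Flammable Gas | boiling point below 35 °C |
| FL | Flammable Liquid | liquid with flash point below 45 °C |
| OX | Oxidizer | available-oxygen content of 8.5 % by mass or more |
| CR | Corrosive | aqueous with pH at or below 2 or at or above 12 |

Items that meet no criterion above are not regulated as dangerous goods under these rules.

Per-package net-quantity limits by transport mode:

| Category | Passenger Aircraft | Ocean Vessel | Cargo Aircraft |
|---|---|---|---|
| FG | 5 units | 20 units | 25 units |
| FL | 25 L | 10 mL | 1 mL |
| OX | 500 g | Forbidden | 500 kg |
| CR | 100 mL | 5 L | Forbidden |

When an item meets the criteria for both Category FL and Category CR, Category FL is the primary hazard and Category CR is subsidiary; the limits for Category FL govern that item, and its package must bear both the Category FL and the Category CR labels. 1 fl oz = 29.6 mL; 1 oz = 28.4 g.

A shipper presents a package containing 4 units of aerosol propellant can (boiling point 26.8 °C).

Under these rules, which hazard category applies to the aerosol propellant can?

Category FG

Boiling point 26.8 °C meets the Category FG criterion (Flammable Gas), so the aerosol propellant can is Category FG.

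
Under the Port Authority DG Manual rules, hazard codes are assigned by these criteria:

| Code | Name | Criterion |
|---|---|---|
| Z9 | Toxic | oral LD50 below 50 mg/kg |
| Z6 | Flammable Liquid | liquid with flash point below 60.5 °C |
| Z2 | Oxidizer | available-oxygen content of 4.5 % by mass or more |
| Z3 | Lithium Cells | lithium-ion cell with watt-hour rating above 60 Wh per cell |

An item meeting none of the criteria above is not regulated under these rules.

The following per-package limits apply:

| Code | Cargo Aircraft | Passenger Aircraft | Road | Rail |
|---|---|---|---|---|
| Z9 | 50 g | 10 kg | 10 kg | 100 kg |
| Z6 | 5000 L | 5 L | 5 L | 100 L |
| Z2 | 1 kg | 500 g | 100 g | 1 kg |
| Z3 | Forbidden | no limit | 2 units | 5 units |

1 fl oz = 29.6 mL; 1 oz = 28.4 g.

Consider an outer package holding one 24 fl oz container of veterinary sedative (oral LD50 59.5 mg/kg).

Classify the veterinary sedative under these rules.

oral LD50 59.5 mg/kg is not below 50 mg/kg, so Code Z9 does not apply.
No criterion is met, so the item is not regulated.

Not regulated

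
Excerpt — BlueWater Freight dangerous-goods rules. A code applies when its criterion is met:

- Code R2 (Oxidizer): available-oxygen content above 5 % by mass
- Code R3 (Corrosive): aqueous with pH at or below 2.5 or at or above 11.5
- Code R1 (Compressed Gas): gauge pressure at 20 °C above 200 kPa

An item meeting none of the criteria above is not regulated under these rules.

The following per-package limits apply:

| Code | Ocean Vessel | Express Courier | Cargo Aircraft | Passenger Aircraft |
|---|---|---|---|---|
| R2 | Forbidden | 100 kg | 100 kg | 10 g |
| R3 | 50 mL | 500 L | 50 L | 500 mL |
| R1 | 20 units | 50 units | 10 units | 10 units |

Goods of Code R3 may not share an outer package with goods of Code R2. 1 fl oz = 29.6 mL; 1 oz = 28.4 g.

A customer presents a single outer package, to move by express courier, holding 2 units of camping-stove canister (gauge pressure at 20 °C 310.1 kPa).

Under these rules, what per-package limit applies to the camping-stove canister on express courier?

50 units

Gauge pressure at 20 °C 310.1 kPa meets the Code R1 criterion (Compressed Gas), so the camping-stove canister is Code R1.
The express courier limit for Code R1 is 50 units.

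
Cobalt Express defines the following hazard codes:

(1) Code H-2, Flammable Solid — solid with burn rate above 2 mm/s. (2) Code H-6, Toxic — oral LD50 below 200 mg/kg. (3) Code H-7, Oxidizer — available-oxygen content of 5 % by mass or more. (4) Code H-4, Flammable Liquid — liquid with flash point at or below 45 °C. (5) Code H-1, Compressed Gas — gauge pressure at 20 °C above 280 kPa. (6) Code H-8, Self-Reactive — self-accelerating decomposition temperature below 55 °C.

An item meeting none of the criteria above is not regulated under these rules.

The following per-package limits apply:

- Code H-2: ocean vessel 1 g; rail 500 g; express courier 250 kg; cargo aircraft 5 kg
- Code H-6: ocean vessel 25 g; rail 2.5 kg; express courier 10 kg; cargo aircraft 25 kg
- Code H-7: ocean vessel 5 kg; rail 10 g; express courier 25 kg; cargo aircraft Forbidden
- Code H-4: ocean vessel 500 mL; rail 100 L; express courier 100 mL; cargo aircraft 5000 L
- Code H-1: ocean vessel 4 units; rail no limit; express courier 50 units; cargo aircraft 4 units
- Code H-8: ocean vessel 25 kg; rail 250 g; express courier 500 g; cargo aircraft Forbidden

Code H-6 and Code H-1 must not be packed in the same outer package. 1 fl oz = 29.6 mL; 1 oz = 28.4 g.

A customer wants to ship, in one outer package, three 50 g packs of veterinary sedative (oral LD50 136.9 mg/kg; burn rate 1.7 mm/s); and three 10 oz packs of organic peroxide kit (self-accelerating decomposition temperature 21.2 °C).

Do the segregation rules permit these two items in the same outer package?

The veterinary sedative has oral LD50 136.9 mg/kg, which is < 200 mg/kg, so it is Code H-6 (Toxic).
The organic peroxide kit has self-accelerating decomposition temperature 21.2 °C, which is < 55 °C, so it is Code H-8 (Self-Reactive).
No segregation rule bars Code H-6 with Code H-8.

Yes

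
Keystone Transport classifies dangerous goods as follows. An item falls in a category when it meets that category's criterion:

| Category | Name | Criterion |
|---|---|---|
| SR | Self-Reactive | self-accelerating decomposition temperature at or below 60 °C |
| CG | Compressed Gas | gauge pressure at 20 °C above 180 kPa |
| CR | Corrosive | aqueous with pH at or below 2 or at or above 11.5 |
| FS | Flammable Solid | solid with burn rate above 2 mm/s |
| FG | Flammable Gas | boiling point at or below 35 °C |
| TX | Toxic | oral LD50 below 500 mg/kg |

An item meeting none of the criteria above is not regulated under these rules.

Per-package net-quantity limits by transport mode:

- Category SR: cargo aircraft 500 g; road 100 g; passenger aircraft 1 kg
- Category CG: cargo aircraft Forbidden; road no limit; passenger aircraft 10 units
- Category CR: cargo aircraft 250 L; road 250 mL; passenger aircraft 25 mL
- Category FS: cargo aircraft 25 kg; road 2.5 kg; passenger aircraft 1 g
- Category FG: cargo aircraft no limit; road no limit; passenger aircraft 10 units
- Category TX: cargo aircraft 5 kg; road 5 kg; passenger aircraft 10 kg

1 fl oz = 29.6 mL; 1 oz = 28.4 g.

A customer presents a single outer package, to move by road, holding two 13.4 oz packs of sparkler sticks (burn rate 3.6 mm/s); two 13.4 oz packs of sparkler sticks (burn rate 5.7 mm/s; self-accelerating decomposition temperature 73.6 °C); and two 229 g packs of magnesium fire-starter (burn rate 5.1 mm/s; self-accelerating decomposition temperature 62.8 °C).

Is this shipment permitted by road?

The sparkler sticks have burn rate 3.6 mm/s, which is > 2 mm/s, so they are Category FS (Flammable Solid).
Burn rate 5.7 mm/s meets the Category FS criterion (Flammable Solid), so the sparkler sticks are Category FS.
Magnesium fire-starter: burn rate 5.1 mm/s > 2 mm/s → Category FS (Flammable Solid).
Total Category FS: (two 13.4 oz packs = 761.12 g) + (two 13.4 oz packs = 761.12 g) + (two 229 g packs = 458 g) = 1980.24 g.
That is within the Category FS road limit of 2.5 kg.

Yes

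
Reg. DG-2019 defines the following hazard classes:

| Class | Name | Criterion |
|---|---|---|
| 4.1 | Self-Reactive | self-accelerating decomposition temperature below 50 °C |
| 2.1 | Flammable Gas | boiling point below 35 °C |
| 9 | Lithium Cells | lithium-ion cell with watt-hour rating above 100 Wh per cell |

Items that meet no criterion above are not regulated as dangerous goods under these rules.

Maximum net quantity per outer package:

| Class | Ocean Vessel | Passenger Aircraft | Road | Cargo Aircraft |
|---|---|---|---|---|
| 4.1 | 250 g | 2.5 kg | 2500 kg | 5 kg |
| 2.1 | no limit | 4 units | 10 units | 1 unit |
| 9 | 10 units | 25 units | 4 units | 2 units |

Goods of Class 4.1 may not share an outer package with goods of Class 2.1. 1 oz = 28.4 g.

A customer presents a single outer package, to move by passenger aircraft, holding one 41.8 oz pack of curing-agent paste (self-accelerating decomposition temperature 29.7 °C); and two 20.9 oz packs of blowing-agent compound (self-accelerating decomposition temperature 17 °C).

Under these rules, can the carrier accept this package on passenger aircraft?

Curing-agent paste: self-accelerating decomposition temperature 29.7 °C < 50 °C → Class 4.1 (Self-Reactive).
Self-accelerating decomposition temperature 17 °C meets the Class 4.1 criterion (Self-Reactive), so the blowing-agent compound is Class 4.1.
Total Class 4.1: (one 41.8 oz pack = 1187.12 g) + (two 20.9 oz packs = 1187.12 g) = 2374.24 g.
2374.24 g is within the passenger aircraft limit of 2.5 kg for Class 4.1.

Yes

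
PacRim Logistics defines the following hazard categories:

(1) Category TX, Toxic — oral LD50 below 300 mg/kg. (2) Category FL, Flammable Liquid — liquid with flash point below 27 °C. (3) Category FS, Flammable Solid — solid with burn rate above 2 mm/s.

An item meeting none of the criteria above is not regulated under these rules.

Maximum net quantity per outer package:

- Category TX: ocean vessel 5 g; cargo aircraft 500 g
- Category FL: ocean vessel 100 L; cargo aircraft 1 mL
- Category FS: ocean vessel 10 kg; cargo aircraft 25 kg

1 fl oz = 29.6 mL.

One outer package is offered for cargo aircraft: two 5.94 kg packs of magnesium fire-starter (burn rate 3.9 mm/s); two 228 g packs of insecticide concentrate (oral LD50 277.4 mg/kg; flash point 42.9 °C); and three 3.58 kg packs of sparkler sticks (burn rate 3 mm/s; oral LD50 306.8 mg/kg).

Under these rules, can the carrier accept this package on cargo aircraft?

Yes

The magnesium fire-starter has burn rate 3.9 mm/s, which is > 2 mm/s, so it is Category FS (Flammable Solid).
With oral LD50 277.4 mg/kg (< 300 mg/kg), the insecticide concentrate falls in Category TX.
The sparkler sticks have burn rate 3 mm/s, which is > 2 mm/s, so they are Category FS (Flammable Solid).
Category FS net quantity: (two 5.94 kg packs = 11.88 kg) + (three 3.58 kg packs = 10.74 kg) = 22.62 kg.
22.62 kg ≤ 25 kg (cargo aircraft limit, Category FS) — within limit.
Category TX quantity: two 228 g packs = 456 g.
456 g ≤ 500 g (cargo aircraft limit, Category TX) — within limit.
Every hazard category is within its cargo aircraft limit and no segregation rule is violated.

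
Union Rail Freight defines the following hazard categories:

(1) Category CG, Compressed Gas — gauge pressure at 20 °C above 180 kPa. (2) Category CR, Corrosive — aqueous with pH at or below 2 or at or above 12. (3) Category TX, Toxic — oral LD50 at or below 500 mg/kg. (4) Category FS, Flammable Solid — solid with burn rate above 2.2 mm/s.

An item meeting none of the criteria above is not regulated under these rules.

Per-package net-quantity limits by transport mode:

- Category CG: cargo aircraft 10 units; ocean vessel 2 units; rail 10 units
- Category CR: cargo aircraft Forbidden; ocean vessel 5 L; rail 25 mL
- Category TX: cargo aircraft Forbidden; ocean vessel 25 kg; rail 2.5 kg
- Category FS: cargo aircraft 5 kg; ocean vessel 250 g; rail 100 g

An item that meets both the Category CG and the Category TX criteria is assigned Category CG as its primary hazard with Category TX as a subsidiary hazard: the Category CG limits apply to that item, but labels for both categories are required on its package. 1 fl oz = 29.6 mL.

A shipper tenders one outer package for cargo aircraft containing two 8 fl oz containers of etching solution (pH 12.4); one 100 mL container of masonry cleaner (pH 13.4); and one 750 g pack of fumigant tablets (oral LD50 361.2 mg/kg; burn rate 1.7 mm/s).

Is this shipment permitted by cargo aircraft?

No

Etching solution: pH 12.4 ≥ 12 → Category CR (Corrosive).
Masonry cleaner: pH 13.4 ≥ 12 → Category CR (Corrosive).
Oral LD50 361.2 mg/kg meets the Category TX criterion (Toxic), so the fumigant tablets are Category TX.
Total Category CR: (two 8 fl oz containers = 473.6 mL) + 100 mL = 573.6 mL.
By cargo aircraft, Category CR is Forbidden regardless of quantity.
Category TX quantity: 750 g.
Category TX is Forbidden by cargo aircraft.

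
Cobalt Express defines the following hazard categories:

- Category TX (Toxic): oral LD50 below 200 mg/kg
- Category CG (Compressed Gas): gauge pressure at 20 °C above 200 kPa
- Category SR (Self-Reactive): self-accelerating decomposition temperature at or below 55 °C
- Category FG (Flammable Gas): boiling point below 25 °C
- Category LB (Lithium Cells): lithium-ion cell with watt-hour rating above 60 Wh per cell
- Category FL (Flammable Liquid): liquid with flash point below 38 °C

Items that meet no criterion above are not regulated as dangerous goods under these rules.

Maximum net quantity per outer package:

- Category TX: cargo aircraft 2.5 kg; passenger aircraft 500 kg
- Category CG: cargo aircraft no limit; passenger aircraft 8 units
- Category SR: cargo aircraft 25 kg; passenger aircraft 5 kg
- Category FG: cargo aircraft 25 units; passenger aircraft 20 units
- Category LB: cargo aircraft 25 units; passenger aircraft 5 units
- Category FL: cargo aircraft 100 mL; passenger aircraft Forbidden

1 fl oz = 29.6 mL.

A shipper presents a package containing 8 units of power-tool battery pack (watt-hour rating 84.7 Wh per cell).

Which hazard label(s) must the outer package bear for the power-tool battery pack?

Power-tool battery pack: watt-hour rating 84.7 Wh per cell > 60 Wh per cell → Category LB (Lithium Cells).
Only the Category LB label is required.

Category LB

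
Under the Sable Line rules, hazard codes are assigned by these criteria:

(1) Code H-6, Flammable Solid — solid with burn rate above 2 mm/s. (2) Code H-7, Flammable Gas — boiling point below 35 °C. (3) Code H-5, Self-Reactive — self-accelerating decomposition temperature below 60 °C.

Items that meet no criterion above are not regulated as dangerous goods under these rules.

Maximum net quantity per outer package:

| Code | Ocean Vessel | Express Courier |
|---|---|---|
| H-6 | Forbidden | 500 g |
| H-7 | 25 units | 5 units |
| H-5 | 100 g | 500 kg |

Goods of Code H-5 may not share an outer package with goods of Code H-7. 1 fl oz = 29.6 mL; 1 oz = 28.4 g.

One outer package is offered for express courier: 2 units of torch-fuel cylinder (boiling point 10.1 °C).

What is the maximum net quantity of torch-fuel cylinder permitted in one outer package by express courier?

5 units

The torch-fuel cylinder has boiling point 10.1 °C, which is < 35 °C, so it is Code H-7 (Flammable Gas).
The express courier limit for Code H-7 is 5 units.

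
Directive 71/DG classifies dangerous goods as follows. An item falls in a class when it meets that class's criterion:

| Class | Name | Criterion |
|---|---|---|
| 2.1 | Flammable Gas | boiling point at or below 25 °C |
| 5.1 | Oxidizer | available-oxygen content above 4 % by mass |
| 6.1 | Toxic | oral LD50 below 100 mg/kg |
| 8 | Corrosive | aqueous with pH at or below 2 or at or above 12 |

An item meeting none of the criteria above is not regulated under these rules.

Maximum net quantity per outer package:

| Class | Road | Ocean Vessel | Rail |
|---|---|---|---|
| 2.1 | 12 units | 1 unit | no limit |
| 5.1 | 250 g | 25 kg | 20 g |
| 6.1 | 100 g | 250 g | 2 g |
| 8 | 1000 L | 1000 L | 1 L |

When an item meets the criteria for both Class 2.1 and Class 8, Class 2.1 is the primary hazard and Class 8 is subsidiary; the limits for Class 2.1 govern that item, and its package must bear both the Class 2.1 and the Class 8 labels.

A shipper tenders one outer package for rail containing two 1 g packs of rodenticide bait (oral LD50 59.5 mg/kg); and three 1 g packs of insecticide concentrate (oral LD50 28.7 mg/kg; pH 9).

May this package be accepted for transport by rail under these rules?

No

With oral LD50 59.5 mg/kg (< 100 mg/kg), the rodenticide bait falls in Class 6.1.
With oral LD50 28.7 mg/kg (< 100 mg/kg), the insecticide concentrate falls in Class 6.1.
Total Class 6.1: (two 1 g packs = 2 g) + (three 1 g packs = 3 g) = 5 g.
That exceeds the Class 6.1 rail limit of 2 g.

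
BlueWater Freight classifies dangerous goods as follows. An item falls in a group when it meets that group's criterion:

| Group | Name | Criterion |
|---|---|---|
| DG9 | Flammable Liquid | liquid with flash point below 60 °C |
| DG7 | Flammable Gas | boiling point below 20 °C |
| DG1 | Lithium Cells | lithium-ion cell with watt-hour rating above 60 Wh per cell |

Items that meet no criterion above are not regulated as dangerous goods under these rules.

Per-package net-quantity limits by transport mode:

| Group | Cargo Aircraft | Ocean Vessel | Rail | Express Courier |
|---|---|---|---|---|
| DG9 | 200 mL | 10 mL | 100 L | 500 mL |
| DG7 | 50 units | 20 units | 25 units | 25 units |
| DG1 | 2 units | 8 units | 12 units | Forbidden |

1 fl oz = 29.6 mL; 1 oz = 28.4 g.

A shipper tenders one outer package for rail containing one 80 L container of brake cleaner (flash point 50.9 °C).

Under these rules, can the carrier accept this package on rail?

With flash point 50.9 °C (< 60 °C), the brake cleaner falls in Group DG9.
Group DG9 quantity: 80 L.
80 L ≤ 100 L (rail limit, Group DG9) — within limit.

Yes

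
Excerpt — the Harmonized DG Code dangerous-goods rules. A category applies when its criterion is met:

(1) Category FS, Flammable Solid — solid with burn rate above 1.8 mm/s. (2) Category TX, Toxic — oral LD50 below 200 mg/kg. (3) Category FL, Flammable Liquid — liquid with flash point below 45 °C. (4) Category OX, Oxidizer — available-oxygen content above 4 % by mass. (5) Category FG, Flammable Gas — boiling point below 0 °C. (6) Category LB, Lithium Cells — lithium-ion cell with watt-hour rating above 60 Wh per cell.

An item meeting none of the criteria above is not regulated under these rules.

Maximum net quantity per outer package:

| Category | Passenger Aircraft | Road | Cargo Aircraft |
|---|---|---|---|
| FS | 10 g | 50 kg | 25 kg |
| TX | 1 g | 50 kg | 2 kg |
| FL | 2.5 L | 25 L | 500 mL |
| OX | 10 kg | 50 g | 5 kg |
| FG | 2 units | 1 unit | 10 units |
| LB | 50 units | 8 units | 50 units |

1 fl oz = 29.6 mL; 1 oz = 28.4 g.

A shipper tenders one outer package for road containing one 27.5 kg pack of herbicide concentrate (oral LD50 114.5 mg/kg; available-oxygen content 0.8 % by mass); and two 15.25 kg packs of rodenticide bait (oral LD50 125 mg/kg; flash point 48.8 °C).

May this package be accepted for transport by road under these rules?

No

Oral LD50 114.5 mg/kg meets the Category TX criterion (Toxic), so the herbicide concentrate is Category TX.
Rodenticide bait: oral LD50 125 mg/kg < 200 mg/kg → Category TX (Toxic).
Total Category TX: 27.5 kg + (two 15.25 kg packs = 30.5 kg) = 58 kg.
That exceeds the Category TX road limit of 50 kg.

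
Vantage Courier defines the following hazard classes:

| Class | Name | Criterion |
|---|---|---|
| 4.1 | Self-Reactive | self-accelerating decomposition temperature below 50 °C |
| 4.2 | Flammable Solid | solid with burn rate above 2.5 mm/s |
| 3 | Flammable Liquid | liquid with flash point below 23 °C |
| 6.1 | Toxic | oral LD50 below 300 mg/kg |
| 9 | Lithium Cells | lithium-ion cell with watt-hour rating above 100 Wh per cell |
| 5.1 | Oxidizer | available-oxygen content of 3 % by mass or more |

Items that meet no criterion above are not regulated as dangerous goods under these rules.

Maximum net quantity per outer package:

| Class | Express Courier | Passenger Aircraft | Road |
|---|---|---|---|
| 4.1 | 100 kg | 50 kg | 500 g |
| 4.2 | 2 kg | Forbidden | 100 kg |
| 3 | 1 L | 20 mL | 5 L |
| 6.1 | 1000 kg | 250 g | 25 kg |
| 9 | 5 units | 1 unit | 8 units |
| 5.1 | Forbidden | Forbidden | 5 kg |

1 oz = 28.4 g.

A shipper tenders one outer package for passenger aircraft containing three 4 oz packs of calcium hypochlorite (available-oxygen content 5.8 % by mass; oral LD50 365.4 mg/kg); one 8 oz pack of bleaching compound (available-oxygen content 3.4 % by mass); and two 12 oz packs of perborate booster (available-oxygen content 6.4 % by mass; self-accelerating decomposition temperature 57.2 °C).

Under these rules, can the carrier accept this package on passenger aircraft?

With available-oxygen content 5.8 % by mass (≥ 3 % by mass), the calcium hypochlorite falls in Class 5.1.
Available-oxygen content 3.4 % by mass meets the Class 5.1 criterion (Oxidizer), so the bleaching compound is Class 5.1.
The perborate booster has available-oxygen content 6.4 % by mass, which is ≥ 3 % by mass, so it is Class 5.1 (Oxidizer).
Total Class 5.1: (three 4 oz packs = 340.8 g) + (one 8 oz pack = 227.2 g) + (two 12 oz packs = 681.6 g) = 1249.6 g.
Class 5.1 is Forbidden by passenger aircraft.

No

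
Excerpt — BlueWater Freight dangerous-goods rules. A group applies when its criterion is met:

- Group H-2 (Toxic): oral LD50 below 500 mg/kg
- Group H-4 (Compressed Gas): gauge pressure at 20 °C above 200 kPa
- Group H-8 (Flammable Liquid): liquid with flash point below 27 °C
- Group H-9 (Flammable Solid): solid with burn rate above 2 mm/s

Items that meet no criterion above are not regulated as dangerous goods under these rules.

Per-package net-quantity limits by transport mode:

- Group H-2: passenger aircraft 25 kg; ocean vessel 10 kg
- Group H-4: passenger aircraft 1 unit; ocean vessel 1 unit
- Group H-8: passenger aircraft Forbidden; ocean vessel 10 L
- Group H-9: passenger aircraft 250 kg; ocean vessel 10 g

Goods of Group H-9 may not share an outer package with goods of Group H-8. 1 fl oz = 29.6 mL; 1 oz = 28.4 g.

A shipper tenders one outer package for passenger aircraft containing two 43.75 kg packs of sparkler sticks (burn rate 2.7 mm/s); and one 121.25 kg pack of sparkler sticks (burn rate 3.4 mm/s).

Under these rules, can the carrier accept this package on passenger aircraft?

Yes

With burn rate 2.7 mm/s (> 2 mm/s), the sparkler sticks fall in Group H-9.
With burn rate 3.4 mm/s (> 2 mm/s), the sparkler sticks fall in Group H-9.
Total Group H-9: (two 43.75 kg packs = 87.5 kg) + 121.25 kg = 208.75 kg.
208.75 kg ≤ 250 kg (passenger aircraft limit, Group H-9) — within limit.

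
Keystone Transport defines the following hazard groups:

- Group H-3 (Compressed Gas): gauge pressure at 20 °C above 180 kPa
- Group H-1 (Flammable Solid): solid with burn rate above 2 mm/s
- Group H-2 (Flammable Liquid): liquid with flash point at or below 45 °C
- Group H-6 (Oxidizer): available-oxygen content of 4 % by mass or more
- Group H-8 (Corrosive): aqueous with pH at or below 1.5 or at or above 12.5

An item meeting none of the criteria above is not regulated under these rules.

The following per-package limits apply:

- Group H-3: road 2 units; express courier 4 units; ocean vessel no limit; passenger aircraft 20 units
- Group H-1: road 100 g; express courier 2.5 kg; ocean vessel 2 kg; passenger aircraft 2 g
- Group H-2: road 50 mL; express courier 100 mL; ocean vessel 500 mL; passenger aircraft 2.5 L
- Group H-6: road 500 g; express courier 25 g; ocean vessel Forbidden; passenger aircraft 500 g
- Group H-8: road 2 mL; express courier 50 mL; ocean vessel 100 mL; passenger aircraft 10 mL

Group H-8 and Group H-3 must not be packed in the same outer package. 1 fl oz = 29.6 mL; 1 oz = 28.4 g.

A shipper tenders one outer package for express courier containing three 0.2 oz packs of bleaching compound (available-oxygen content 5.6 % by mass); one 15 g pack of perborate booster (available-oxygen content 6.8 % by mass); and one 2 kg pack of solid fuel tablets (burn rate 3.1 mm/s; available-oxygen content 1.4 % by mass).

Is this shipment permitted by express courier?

The bleaching compound has available-oxygen content 5.6 % by mass, which is ≥ 4 % by mass, so it is Group H-6 (Oxidizer).
Available-oxygen content 6.8 % by mass meets the Group H-6 criterion (Oxidizer), so the perborate booster is Group H-6.
Solid fuel tablets: burn rate 3.1 mm/s > 2 mm/s → Group H-1 (Flammable Solid).
Group H-6 net quantity: (three 0.2 oz packs = 17.04 g) + 15 g = 32.04 g.
That exceeds the Group H-6 express courier limit of 25 g.
Group H-1 quantity: 2 kg.
2 kg is within the express courier limit of 2.5 kg for Group H-1.
The segregation rule (Group H-8 with Group H-3) does not apply to Group H-6 with Group H-1.

No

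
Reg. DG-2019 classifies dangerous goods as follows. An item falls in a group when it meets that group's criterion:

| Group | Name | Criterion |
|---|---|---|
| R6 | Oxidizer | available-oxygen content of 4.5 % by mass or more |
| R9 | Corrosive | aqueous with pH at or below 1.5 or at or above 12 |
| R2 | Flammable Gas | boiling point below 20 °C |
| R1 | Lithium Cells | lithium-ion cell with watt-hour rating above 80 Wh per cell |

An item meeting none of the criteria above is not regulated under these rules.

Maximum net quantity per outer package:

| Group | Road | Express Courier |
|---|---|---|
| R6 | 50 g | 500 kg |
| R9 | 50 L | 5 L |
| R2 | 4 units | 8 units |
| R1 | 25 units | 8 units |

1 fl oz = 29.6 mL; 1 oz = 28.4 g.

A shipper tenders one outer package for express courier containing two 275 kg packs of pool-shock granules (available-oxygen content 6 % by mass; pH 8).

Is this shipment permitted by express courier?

Available-oxygen content 6 % by mass meets the Group R6 criterion (Oxidizer), so the pool-shock granules are Group R6.
Group R6 quantity: two 275 kg packs = 550 kg.
550 kg > 500 kg (express courier limit, Group R6) — over the limit.

No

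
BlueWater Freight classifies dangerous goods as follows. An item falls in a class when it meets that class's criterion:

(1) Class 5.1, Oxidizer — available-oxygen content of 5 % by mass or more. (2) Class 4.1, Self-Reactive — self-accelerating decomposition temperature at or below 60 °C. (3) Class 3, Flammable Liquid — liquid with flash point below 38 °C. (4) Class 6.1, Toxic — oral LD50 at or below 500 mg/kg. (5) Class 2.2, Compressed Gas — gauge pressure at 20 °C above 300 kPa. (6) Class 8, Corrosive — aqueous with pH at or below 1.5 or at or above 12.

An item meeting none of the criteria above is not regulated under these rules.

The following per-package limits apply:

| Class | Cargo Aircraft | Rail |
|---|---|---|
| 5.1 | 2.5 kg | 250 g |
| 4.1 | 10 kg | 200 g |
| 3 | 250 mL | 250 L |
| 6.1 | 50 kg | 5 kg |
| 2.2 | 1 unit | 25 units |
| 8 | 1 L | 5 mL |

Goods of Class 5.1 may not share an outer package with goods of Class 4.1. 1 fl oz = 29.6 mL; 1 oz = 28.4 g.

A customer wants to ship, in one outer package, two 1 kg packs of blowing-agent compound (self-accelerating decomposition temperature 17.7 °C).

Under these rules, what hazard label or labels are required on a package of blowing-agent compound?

Class 4.1

With self-accelerating decomposition temperature 17.7 °C (≤ 60 °C), the blowing-agent compound falls in Class 4.1.
Only the Class 4.1 label is required.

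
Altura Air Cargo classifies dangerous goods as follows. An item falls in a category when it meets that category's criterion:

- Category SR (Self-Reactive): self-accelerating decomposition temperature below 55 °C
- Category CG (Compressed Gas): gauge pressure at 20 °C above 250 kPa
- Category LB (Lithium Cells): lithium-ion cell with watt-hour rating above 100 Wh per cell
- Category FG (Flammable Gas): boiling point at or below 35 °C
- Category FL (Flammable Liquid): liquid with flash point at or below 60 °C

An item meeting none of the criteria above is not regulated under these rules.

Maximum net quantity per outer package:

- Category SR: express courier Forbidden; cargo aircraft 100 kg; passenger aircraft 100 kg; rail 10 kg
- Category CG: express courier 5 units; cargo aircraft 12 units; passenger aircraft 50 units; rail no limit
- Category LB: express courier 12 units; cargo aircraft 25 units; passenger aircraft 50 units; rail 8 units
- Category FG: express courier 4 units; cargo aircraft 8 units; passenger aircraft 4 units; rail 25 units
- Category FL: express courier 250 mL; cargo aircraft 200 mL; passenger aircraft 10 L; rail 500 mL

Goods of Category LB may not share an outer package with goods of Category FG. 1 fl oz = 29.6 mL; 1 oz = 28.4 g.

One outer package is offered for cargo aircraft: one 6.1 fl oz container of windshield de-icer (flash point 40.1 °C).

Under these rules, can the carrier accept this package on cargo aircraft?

With flash point 40.1 °C (≤ 60 °C), the windshield de-icer falls in Category FL.
Category FL quantity: one 6.1 fl oz container = 180.56 mL.
That is within the Category FL cargo aircraft limit of 200 mL.

Yes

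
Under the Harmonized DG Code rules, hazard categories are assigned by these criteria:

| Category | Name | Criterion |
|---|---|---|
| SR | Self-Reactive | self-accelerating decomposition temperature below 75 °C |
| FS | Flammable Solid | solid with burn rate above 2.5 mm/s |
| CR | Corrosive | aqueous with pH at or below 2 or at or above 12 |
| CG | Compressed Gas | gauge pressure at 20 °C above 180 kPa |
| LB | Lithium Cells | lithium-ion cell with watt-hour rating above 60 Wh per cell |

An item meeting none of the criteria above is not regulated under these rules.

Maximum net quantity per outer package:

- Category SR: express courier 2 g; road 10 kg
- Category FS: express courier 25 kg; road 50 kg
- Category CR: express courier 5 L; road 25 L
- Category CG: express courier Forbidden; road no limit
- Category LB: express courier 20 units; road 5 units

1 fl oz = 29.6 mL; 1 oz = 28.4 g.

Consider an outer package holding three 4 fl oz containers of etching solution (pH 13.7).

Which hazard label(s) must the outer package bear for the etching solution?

pH 13.7 meets the Category CR criterion (Corrosive), so the etching solution is Category CR.
Only the Category CR label is required.

Category CR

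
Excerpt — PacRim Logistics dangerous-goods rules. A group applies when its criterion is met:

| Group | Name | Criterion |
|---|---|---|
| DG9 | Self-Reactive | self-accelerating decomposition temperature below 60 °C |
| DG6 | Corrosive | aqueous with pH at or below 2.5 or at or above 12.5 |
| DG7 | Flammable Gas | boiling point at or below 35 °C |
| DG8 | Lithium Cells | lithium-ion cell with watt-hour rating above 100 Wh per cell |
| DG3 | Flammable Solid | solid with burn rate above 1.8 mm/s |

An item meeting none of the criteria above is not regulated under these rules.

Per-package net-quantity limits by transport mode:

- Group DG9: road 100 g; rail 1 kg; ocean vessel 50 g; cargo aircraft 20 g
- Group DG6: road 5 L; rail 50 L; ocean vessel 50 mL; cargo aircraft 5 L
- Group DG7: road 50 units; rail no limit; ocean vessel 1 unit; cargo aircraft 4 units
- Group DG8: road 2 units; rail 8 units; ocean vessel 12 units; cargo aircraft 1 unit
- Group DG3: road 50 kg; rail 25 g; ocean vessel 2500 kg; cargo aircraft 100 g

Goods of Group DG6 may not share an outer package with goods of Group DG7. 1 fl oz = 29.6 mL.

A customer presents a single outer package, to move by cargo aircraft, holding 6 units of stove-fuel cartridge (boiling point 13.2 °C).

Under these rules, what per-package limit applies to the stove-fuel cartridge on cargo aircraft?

4 units

The stove-fuel cartridge has boiling point 13.2 °C, which is ≤ 35 °C, so it is Group DG7 (Flammable Gas).
The cargo aircraft limit for Group DG7 is 4 units.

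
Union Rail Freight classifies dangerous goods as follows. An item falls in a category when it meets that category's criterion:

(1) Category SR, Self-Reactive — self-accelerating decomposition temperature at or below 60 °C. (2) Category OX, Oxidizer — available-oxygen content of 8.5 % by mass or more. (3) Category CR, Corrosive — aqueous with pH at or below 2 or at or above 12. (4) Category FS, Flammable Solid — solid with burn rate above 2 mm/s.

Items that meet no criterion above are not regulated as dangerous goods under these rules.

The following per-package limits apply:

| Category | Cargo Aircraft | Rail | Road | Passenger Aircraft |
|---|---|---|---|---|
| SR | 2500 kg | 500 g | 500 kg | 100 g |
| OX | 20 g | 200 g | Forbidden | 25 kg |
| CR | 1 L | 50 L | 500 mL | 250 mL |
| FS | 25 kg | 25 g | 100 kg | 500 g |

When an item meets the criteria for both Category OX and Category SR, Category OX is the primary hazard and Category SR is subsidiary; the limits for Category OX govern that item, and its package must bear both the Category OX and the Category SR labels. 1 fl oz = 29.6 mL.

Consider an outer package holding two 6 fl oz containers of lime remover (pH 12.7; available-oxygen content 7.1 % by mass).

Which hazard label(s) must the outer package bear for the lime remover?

Category CR

The lime remover has pH 12.7, which is ≥ 12, so it is Category CR (Corrosive).
Only the Category CR label is required.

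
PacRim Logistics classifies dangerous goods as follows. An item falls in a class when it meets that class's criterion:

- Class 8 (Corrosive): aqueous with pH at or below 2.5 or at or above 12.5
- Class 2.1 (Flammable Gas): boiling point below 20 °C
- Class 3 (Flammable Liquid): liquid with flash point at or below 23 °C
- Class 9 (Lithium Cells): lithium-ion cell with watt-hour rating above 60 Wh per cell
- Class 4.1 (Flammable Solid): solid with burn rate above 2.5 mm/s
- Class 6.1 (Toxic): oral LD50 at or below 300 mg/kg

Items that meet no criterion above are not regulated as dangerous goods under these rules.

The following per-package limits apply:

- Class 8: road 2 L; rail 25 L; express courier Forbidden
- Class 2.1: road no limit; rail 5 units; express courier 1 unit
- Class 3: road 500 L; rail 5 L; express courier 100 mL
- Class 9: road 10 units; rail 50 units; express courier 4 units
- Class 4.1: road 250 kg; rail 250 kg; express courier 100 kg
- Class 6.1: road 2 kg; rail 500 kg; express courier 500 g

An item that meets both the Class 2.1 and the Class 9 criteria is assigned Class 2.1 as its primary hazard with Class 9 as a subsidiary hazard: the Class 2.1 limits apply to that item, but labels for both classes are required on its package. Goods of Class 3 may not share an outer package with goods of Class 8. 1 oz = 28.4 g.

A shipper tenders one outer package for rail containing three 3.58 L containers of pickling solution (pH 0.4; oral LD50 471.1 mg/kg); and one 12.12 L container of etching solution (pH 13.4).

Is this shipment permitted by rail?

Yes

With pH 0.4 (≤ 2.5), the pickling solution falls in Class 8.
The etching solution has pH 13.4, which is ≥ 12.5, so it is Class 8 (Corrosive).
Class 8 net quantity: (three 3.58 L containers = 10.74 L) + 12.12 L = 22.86 L.
22.86 L ≤ 25 L (rail limit, Class 8) — within limit.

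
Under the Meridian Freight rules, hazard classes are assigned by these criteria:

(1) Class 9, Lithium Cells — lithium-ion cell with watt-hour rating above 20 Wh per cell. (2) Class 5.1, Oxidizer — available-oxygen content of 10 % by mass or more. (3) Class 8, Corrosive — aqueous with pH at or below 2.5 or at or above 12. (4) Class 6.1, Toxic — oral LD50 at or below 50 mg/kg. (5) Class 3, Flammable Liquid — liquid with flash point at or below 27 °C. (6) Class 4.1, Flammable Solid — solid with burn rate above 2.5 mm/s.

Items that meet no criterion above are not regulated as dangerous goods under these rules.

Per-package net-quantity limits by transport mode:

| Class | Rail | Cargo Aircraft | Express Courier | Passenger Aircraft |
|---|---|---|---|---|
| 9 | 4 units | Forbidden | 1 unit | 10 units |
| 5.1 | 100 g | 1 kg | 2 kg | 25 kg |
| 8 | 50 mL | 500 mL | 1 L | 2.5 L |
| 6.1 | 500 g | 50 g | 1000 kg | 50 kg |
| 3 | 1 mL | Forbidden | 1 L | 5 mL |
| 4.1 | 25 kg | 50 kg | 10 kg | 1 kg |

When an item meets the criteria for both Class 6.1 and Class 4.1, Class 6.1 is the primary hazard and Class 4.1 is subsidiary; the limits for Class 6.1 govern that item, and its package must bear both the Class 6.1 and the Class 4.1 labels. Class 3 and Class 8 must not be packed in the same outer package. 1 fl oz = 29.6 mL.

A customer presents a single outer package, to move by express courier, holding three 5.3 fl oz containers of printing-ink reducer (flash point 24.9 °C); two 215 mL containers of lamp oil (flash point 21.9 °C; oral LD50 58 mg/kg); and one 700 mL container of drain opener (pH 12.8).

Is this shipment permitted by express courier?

No

With flash point 24.9 °C (≤ 27 °C), the printing-ink reducer falls in Class 3.
The lamp oil has flash point 21.9 °C, which is ≤ 27 °C, so it is Class 3 (Flammable Liquid).
Drain opener: pH 12.8 ≥ 12 → Class 8 (Corrosive).
Class 3 net quantity: (three 5.3 fl oz containers = 470.64 mL) + (two 215 mL containers = 430 mL) = 900.64 mL.
900.64 mL ≤ 1 L (express courier limit, Class 3) — within limit.
Class 8 quantity: 700 mL.
700 mL is within the express courier limit of 1 L for Class 8.
Class 3 and Class 8 may not share an outer package.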